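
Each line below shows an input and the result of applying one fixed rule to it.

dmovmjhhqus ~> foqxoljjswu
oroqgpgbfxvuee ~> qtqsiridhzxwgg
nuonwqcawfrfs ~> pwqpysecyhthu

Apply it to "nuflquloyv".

Rule — shift every letter 2 places forward in the alphabet (wrapping around).
So "nuflquloyv" becomes "pwhnswnqax".

pwhnswnqax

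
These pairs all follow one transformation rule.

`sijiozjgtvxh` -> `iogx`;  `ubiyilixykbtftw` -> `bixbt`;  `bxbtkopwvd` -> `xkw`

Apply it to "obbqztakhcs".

Rule — keep one character in every 3, starting at position 2 (positions 2nd, 5th, 8th, ...).
Doing the same to "obbqztakhcs": "bzks".

bzks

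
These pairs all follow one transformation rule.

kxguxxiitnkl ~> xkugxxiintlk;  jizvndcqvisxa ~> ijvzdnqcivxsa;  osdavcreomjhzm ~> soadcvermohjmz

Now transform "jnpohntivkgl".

njopnhitkvlg

Each output is the input with this applied: swap each adjacent pair of characters (1↔2, 3↔4, ...).
So "jnpohntivkgl" becomes "njopnhitkvlg".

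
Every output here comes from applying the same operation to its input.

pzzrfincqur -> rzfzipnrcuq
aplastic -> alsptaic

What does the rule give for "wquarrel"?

aurqrwel

Looking at the pairs, the operation is to move the first 3 characters to the end (rotate left by 3), then take characters alternately from the front and the back (1st, last, 2nd, 2nd-last, ...).
On "wquarrel" that produces "aurqrwel".
(Check on "aplastic": → "asticapl" → "alsptaic" ✓)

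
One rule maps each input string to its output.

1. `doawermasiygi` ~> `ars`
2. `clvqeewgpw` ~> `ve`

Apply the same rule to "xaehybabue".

eb

The pattern: delete the last 2 characters, then keep one character in every 3, starting at position 3 (positions 3rd, 6th, 9th, ...).
Working it through for "xaehybabue": intermediate "xaehybab", final "eb".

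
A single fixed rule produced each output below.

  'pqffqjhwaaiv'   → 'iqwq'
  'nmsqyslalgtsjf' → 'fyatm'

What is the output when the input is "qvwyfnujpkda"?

dfjv

The pattern: keep one character in every 3, starting at position 2 (positions 2nd, 5th, 8th, ...), then swap the first and last characters.
Applying both steps to "qvwyfnujpkda": "vfjd", then "dfjv".
(Check on "pqffqjhwaaiv": → "qqwi" → "iqwq" ✓)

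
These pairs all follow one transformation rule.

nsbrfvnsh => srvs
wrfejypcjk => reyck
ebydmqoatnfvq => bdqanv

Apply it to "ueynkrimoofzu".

enrmoz

Each output is the input with this applied: keep every other character starting from the second (positions 2nd, 4th, 6th, ...).
Doing the same to "ueynkrimoofzu": "enrmoz".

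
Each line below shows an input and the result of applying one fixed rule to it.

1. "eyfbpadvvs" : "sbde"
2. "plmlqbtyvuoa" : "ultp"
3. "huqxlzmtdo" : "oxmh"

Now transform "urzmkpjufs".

In each case the input is transformed by: keep one character in every 3, starting at position 1 (positions 1st, 4th, 7th, ...), then swap the first and last characters.
For "urzmkpjufs", step one produces "umjs"; step two turns that into "smju".

smju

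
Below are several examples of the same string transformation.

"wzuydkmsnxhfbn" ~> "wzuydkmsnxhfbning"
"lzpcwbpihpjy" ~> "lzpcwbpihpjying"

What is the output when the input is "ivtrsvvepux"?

ivtrsvvepuxing

In each case the input is transformed by: append "ing".
Doing the same to "ivtrsvvepux": "ivtrsvvepuxing".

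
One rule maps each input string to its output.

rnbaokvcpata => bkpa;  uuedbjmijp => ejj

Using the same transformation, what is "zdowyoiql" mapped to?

ool

Looking at the pairs, the operation is to keep one character in every 3, starting at position 3 (positions 3rd, 6th, 9th, ...).
Applying that to "zdowyoiql" gives "ool".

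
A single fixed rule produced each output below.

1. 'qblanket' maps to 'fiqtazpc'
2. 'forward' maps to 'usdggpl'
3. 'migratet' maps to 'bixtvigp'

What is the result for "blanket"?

qiatpzc

Looking at the pairs, the operation is to shift every letter 11 places backward in the alphabet (wrapping around), then take characters alternately from the front and the back (1st, last, 2nd, 2nd-last, ...).
For "blanket", step one produces "qapczti"; step two turns that into "qiatpzc".
(Check on "migratet": → "bxvgpiti" → "bixtvigp" ✓)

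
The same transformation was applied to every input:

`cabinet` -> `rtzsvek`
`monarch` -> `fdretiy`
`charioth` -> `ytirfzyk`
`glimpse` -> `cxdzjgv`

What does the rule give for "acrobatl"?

Each output is the input with this applied: shift every letter 9 places backward in the alphabet (wrapping around), then swap each adjacent pair of characters (1↔2, 3↔4, ...).
Working it through for "acrobatl": intermediate "rtifsrkc", final "trfirsck".

trfirsck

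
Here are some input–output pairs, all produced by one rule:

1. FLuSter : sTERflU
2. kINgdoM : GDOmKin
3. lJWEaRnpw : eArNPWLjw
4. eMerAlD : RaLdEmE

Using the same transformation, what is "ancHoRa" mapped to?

Looking at the pairs, the operation is to flip the case of every letter, then move the first 3 characters to the end (rotate left by 3).
Applying that to "ancHoRa" gives "hOrAANC".
(Check on "lJWEaRnpw": → "LjweArNPW" → "eArNPWLjw" ✓)

hOrAANC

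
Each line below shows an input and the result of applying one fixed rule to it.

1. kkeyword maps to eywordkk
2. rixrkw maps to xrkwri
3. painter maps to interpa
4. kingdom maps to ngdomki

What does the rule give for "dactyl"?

ctylda

Looking at the pairs, the operation is to move the first 2 characters to the end (rotate left by 2).
So "dactyl" becomes "ctylda".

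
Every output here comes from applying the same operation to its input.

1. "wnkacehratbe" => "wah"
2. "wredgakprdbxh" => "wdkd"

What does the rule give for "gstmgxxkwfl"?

What's happening: delete the last 3 characters, then keep one character in every 3, starting at position 1 (positions 1st, 4th, 7th, ...).
"gstmgxxkwfl" → "gstmgxxk" → "gmx".

gmx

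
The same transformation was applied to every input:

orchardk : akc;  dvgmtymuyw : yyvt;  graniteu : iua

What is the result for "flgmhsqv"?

hvg

Looking at the pairs, the operation is to swap the front and back halves of the string, then keep one character in every 3, starting at position 1 (positions 1st, 4th, 7th, ...).
On "flgmhsqv" that produces "hvg".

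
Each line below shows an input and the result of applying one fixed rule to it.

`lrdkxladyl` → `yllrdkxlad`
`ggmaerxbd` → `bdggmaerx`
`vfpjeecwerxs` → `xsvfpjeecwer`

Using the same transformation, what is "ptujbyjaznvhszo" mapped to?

Rule — move the last 2 characters to the front (rotate right by 2).
"ptujbyjaznvhszo" → "zoptujbyjaznvhs".

zoptujbyjaznvhs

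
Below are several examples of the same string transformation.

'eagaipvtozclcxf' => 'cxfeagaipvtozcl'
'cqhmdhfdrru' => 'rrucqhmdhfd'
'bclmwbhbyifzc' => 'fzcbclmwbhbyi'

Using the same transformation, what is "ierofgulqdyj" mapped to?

The transformation: move the last 3 characters to the front (rotate right by 3).
On "ierofgulqdyj" that produces "dyjierofgulq".

dyjierofgulq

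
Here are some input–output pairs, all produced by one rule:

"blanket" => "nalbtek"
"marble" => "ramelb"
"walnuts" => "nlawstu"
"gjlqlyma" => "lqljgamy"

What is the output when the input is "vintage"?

What's happening: reverse the string, then move the first 3 characters to the end (rotate left by 3).
So "vintage" becomes "tnivega".
(Check on "walnuts": → "stunlaw" → "nlawstu" ✓)

tnivega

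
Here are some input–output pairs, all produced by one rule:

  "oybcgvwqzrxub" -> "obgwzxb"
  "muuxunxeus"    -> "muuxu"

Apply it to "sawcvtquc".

Each output is the input with this applied: keep every other character starting from the first (positions 1st, 3rd, 5th, ...).
"sawcvtquc" → "swvqc".

swvqc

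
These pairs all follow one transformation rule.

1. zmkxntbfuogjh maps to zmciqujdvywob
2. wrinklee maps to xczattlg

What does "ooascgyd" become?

phrvnsdd

Looking at the pairs, the operation is to move the first 2 characters to the end (rotate left by 2), then shift every letter 11 places backward in the alphabet (wrapping around).
Working it through for "ooascgyd": intermediate "ascgydoo", final "phrvnsdd".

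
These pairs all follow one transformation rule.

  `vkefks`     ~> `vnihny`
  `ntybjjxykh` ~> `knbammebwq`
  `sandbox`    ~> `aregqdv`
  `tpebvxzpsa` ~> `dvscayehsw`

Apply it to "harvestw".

The transformation: reverse the string, then shift every letter 3 places forward in the alphabet (wrapping around).
So "harvestw" becomes "zwvhyudk".

zwvhyudk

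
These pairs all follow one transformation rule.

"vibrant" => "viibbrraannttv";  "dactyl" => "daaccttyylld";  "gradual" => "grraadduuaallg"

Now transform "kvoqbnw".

The pattern: double every character, then move the first character to the end.
On "kvoqbnw": the first step gives "kkvvooqqbbnnww", and the second then gives "kvvooqqbbnnwwk".

kvvooqqbbnnwwk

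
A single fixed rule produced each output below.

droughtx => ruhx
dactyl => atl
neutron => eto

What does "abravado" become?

What's happening: keep every other character starting from the second (positions 2nd, 4th, 6th, ...).
Applying that to "abravado" gives "baao".

baao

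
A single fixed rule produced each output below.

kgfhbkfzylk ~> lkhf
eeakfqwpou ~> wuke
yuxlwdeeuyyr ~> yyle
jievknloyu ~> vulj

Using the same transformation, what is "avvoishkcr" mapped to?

The rule is to keep one character in every 3, starting at position 1 (positions 1st, 4th, 7th, ...), then sort the characters into reverse alphabetical order.
"avvoishkcr" → "aohr" → "roha".

roha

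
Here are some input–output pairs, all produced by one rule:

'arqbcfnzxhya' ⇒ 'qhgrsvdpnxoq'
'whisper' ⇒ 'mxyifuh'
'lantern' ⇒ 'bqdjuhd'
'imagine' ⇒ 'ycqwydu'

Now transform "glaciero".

Rule — shift every letter 10 places backward in the alphabet (wrapping around).
"glaciero" → "wbqsyuhe".

wbqsyuhe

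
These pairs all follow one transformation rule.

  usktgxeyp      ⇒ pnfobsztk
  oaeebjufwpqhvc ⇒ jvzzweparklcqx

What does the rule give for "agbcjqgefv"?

In each case the input is transformed by: shift every letter 5 places backward in the alphabet (wrapping around).
For "agbcjqgefv" the result is "vbwxelbzaq".

vbwxelbzaq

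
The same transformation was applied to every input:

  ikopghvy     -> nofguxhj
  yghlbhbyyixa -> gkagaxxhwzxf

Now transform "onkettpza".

jdssoyznm

Rule — move the first 2 characters to the end (rotate left by 2), then shift every letter 1 place backward in the alphabet (wrapping around).
"onkettpza" → "kettpzaon" → "jdssoyznm".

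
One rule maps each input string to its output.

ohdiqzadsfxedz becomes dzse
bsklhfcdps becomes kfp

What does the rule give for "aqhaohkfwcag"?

hhwg

Each output is the input with this applied: keep one character in every 3, starting at position 3 (positions 3rd, 6th, 9th, ...).
Applying that to "aqhaohkfwcag" gives "hhwg".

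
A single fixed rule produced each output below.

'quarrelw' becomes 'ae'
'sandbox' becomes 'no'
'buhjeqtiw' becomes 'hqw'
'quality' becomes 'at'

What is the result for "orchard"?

Looking at the pairs, the operation is to keep one character in every 3, starting at position 3 (positions 3rd, 6th, 9th, ...).
On "orchard" that produces "cr".

cr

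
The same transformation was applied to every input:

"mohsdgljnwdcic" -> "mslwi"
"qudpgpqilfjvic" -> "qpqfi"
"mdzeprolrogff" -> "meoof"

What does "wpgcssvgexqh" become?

wcvx

Rule — keep one character in every 3, starting at position 1 (positions 1st, 4th, 7th, ...).
On "wpgcssvgexqh" that produces "wcvx".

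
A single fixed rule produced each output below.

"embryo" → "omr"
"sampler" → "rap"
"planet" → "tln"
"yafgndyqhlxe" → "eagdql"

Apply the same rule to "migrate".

Rule — move the last 2 characters to the front (rotate right by 2), then keep every other character starting from the second (positions 2nd, 4th, 6th, ...).
Applying both steps to "migrate": "temigra", then "eir".

eir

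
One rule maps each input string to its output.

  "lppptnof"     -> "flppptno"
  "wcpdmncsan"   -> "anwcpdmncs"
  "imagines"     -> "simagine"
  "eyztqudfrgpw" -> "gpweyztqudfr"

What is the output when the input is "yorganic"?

In each case the input is transformed by: swap the front and back halves of the string, then move the first 3 characters to the end (rotate left by 3).
On "yorganic": the first step gives "anicyorg", and the second then gives "cyorgani".
(Check on "wcpdmncsan": → "ncsanwcpdm" → "anwcpdmncs" ✓)

cyorgani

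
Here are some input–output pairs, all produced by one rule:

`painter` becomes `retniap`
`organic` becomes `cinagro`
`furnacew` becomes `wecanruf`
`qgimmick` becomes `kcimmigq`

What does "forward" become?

What's happening: reverse the string.
On "forward" that produces "drawrof".

drawrof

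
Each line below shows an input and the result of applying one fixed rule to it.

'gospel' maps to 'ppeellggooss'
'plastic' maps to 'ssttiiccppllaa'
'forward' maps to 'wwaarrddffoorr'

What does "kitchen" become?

cchheennkkiitt

Each output is the input with this applied: move the first 3 characters to the end (rotate left by 3), then double every character.
Working it through for "kitchen": intermediate "chenkit", final "cchheennkkiitt".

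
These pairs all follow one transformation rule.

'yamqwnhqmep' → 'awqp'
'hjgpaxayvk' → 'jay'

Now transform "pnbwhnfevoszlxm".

Rule — keep one character in every 3, starting at position 2 (positions 2nd, 5th, 8th, ...).
So "pnbwhnfevoszlxm" becomes "nhesx".

nhesx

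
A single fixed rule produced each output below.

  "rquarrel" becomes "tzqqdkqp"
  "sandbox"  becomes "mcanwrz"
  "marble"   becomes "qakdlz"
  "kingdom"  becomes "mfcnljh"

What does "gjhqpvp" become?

gpouofi

The pattern: shift every letter 1 place backward in the alphabet (wrapping around), then move the first 2 characters to the end (rotate left by 2).
Working it through for "gjhqpvp": intermediate "figpouo", final "gpouofi".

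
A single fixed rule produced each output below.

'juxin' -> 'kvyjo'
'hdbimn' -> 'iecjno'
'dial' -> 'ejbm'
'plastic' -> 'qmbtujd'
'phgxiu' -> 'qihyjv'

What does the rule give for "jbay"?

kcbz

Looking at the pairs, the operation is to shift every letter 1 place forward in the alphabet (wrapping around).
Applying that to "jbay" gives "kcbz".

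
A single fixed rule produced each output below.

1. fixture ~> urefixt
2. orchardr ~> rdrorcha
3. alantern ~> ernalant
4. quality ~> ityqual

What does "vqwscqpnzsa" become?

The transformation: move the last 3 characters to the front (rotate right by 3).
"vqwscqpnzsa" → "zsavqwscqpn".

zsavqwscqpn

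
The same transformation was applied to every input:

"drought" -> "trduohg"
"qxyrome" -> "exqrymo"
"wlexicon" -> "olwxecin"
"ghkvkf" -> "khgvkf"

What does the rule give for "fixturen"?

eiftxrun

The transformation: swap each adjacent pair of characters (1↔2, 3↔4, ...), then move the last character to the front.
Starting from "fixturen": after the first operation, "iftxrune"; after the second, "eiftxrun".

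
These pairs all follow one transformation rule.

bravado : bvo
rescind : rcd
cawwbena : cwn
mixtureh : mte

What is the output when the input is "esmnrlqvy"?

Each output is the input with this applied: keep one character in every 3, starting at position 1 (positions 1st, 4th, 7th, ...).
On "esmnrlqvy" that produces "enq".

enq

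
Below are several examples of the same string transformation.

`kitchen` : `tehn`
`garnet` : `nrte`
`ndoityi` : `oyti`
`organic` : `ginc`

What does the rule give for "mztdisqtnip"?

qinp

The pattern: swap each adjacent pair of characters (1↔2, 3↔4, ...), then keep only the last 4 characters.
For "mztdisqtnip", step one produces "zmdtsitqinp"; step two turns that into "qinp".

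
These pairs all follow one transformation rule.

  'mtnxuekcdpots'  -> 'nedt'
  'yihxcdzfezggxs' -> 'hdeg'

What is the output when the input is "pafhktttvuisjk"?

The pattern: keep one character in every 3, starting at position 3 (positions 3rd, 6th, 9th, ...).
For "pafhktttvuisjk" the result is "ftvs".

ftvs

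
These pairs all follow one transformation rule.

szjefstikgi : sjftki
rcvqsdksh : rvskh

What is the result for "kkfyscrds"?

In each case the input is transformed by: keep every other character starting from the first (positions 1st, 3rd, 5th, ...).
Applying that to "kkfyscrds" gives "kfsrs".

kfsrs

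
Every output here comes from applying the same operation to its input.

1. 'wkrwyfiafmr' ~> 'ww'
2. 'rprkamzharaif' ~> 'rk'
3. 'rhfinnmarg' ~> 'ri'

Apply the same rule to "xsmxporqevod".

The rule is to keep one character in every 3, starting at position 1 (positions 1st, 4th, 7th, ...), then keep only the first 2 characters.
On "xsmxporqevod": the first step gives "xxrv", and the second then gives "xx".

xx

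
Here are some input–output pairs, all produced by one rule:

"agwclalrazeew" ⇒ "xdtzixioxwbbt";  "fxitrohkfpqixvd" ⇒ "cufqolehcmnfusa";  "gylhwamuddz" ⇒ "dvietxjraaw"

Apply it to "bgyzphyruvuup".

Rule — shift every letter 3 places backward in the alphabet (wrapping around).
Doing the same to "bgyzphyruvuup": "ydvwmevorsrrm".

ydvwmevorsrrm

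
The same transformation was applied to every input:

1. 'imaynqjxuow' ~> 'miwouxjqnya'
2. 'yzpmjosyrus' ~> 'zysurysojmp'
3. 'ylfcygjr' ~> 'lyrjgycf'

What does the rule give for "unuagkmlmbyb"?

nubybmlmkgau

Each output is the input with this applied: reverse the string, then move the last 2 characters to the front (rotate right by 2).
Applying both steps to "unuagkmlmbyb": "bybmlmkgaunu", then "nubybmlmkgau".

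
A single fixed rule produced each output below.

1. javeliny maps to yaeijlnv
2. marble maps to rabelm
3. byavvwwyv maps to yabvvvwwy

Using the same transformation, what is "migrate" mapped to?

taegimr

Looking at the pairs, the operation is to sort the characters into alphabetical order, then move the last character to the front.
Starting from "migrate": after the first operation, "aegimrt"; after the second, "taegimr".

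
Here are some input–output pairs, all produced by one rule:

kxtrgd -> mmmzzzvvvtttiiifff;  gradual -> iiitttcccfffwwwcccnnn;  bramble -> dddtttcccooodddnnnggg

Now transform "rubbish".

In each case the input is transformed by: shift every letter 2 places forward in the alphabet (wrapping around), then repeat every character 3 times.
Starting from "rubbish": after the first operation, "twddkuj"; after the second, "tttwwwddddddkkkuuujjj".

tttwwwddddddkkkuuujjj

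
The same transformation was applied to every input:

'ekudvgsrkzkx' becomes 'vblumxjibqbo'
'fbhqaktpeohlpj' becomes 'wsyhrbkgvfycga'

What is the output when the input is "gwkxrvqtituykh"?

xnboimhkzklpby

The pattern: shift every letter 9 places backward in the alphabet (wrapping around).
Applying that to "gwkxrvqtituykh" gives "xnboimhkzklpby".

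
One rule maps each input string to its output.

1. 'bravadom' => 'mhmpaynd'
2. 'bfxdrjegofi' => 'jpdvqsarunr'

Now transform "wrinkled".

uzwxqpid

The transformation: move the first 2 characters to the end (rotate left by 2), then shift every letter 12 places forward in the alphabet (wrapping around).
For "wrinkled" the result is "uzwxqpid".
(Check on "bravadom": → "avadombr" → "mhmpaynd" ✓)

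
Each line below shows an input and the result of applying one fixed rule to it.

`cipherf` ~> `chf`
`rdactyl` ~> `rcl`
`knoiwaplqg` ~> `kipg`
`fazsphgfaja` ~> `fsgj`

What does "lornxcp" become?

lnp

The pattern: keep one character in every 3, starting at position 1 (positions 1st, 4th, 7th, ...).
On "lornxcp" that produces "lnp".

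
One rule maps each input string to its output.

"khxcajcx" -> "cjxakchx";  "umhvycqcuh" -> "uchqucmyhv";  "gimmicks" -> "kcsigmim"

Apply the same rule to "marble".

In each case the input is transformed by: move the last 2 characters to the front (rotate right by 2), then take characters alternately from the front and the back (1st, last, 2nd, 2nd-last, ...).
Starting from "marble": after the first operation, "lemarb"; after the second, "lberma".

lberma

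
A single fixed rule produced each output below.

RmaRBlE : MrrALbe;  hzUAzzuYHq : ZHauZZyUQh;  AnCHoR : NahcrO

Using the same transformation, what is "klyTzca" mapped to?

LKtYCZA

The pattern: flip the case of every letter, then swap each adjacent pair of characters (1↔2, 3↔4, ...).
Applying both steps to "klyTzca": "KLYtZCA", then "LKtYCZA".
(Check on "AnCHoR": → "aNchOr" → "NahcrO" ✓)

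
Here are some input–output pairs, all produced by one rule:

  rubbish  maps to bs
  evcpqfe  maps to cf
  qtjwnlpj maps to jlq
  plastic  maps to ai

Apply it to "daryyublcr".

ruc

What's happening: move the first character to the end, then keep one character in every 3, starting at position 2 (positions 2nd, 5th, 8th, ...).
Starting from "daryyublcr": after the first operation, "aryyublcrd"; after the second, "ruc".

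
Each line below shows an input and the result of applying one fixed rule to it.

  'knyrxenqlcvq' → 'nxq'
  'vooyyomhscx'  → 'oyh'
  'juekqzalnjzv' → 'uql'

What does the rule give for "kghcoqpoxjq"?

Looking at the pairs, the operation is to delete the last 3 characters, then keep one character in every 3, starting at position 2 (positions 2nd, 5th, 8th, ...).
Starting from "kghcoqpoxjq": after the first operation, "kghcoqpo"; after the second, "goo".

goo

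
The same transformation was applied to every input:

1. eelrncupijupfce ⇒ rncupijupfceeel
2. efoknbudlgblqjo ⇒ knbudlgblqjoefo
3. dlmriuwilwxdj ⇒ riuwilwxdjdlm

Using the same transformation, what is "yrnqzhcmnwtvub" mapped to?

qzhcmnwtvubyrn

The transformation: move the first 3 characters to the end (rotate left by 3).
On "yrnqzhcmnwtvub" that produces "qzhcmnwtvubyrn".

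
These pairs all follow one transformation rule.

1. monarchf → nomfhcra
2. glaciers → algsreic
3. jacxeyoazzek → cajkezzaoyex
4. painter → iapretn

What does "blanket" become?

albtekn

Rule — move the first 3 characters to the end (rotate left by 3), then reverse the string.
Applying both steps to "blanket": "nketbla", then "albtekn".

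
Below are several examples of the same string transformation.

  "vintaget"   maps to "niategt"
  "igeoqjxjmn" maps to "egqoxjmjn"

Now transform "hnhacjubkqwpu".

The pattern: delete the first character, then swap each adjacent pair of characters (1↔2, 3↔4, ...).
Starting from "hnhacjubkqwpu": after the first operation, "nhacjubkqwpu"; after the second, "hncaujkbwqup".

hncaujkbwqup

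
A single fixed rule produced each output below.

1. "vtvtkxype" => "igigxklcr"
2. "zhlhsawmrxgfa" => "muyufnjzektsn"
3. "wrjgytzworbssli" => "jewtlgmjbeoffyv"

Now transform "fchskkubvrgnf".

The pattern: shift every letter 13 places forward in the alphabet (wrapping around) — i.e. ROT13.
Doing the same to "fchskkubvrgnf": "spufxxhoietas".

spufxxhoietas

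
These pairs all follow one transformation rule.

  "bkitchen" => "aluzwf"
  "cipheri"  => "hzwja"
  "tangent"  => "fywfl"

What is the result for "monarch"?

fsjuz

The pattern: shift every letter 8 places backward in the alphabet (wrapping around), then delete the first 2 characters.
"monarch" → "egfsjuz" → "fsjuz".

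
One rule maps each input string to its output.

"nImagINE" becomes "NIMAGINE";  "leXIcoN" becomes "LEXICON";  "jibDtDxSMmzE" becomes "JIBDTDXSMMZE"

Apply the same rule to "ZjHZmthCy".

The pattern: convert every letter to uppercase.
Applying that to "ZjHZmthCy" gives "ZJHZMTHCY".

ZJHZMTHCY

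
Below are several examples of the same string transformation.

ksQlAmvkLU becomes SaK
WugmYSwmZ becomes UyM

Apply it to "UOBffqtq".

oFQ

What's happening: keep one character in every 3, starting at position 2 (positions 2nd, 5th, 8th, ...), then flip the case of every letter.
Working it through for "UOBffqtq": intermediate "Ofq", final "oFQ".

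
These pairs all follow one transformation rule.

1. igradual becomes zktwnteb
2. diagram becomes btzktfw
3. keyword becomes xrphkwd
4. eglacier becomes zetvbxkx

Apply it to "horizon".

Looking at the pairs, the operation is to shift every letter 7 places backward in the alphabet (wrapping around), then move the first character to the end.
Applying both steps to "horizon": "ahkbshg", then "hkbshga".

hkbshga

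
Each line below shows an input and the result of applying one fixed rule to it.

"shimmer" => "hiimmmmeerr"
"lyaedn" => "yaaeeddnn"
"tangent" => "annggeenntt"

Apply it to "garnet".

arrnneett

The transformation: double every character, then delete the first 3 characters.
On "garnet": the first step gives "ggaarrnneett", and the second then gives "arrnneett".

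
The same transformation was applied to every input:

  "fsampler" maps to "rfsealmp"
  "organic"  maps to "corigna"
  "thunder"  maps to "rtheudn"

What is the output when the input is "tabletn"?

Looking at the pairs, the operation is to swap the first and last characters, then take characters alternately from the front and the back (1st, last, 2nd, 2nd-last, ...).
"tabletn" → "nablett" → "ntatbel".

ntatbel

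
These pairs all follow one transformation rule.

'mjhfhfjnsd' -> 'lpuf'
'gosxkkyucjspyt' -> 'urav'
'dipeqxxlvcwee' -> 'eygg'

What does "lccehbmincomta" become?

qovc

The pattern: shift every letter 2 places forward in the alphabet (wrapping around), then keep only the last 4 characters.
So "lccehbmincomta" becomes "qovc".
(Check on "mjhfhfjnsd": → "oljhjhlpuf" → "lpuf" ✓)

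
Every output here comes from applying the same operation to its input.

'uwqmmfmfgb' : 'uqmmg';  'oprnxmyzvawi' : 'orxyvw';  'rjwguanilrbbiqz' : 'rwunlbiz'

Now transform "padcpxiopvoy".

Looking at the pairs, the operation is to keep every other character starting from the first (positions 1st, 3rd, 5th, ...).
Applying that to "padcpxiopvoy" gives "pdpipo".

pdpipo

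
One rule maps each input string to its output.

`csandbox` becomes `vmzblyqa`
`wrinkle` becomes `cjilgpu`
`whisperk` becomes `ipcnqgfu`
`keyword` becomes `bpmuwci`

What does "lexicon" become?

Looking at the pairs, the operation is to reverse the string, then shift every letter 2 places backward in the alphabet (wrapping around).
Applying both steps to "lexicon": "nocixel", then "lmagvcj".

lmagvcj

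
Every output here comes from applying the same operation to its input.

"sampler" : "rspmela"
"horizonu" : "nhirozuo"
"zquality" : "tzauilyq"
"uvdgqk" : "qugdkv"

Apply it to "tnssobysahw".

Each output is the input with this applied: swap each adjacent pair of characters (1↔2, 3↔4, ...), then swap the first and last characters.
On "tnssobysahw" that produces "wtssbosyhan".
(Check on "uvdgqk": → "vugdkq" → "qugdkv" ✓)

wtssbosyhan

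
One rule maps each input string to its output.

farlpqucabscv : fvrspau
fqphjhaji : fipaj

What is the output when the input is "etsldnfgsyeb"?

eessdf

In each case the input is transformed by: keep every other character starting from the first (positions 1st, 3rd, 5th, ...), then take characters alternately from the front and the back (1st, last, 2nd, 2nd-last, ...).
On "etsldnfgsyeb": the first step gives "esdfse", and the second then gives "eessdf".
(Check on "fqphjhaji": → "fpjai" → "fipaj" ✓)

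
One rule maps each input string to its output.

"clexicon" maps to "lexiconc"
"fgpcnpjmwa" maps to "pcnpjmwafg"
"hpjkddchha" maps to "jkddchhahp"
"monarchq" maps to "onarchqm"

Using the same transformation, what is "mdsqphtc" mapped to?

The pattern: swap the front and back halves of the string, then move the last 3 characters to the front (rotate right by 3).
For "mdsqphtc", step one produces "phtcmdsq"; step two turns that into "dsqphtcm".

dsqphtcm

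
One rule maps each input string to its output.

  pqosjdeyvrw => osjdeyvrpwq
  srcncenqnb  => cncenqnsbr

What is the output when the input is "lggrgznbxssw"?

Looking at the pairs, the operation is to swap the first and last characters, then move the first 2 characters to the end (rotate left by 2).
Applying both steps to "lggrgznbxssw": "wggrgznbxssl", then "grgznbxsslwg".

grgznbxsslwg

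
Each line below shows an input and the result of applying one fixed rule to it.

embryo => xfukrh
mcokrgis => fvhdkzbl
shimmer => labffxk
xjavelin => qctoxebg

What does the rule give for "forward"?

Each output is the input with this applied: shift every letter 7 places backward in the alphabet (wrapping around).
So "forward" becomes "yhkptkw".

yhkptkw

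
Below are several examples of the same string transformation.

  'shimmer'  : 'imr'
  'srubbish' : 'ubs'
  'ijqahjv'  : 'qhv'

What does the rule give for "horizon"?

The rule is to delete the first character, then keep every other character starting from the second (positions 2nd, 4th, 6th, ...).
For "horizon", step one produces "orizon"; step two turns that into "rzn".

rzn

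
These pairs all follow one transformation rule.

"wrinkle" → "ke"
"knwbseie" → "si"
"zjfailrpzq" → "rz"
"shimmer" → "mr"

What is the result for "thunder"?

dr

The pattern: keep every other character starting from the first (positions 1st, 3rd, 5th, ...), then keep only the last 2 characters.
On "thunder": the first step gives "tudr", and the second then gives "dr".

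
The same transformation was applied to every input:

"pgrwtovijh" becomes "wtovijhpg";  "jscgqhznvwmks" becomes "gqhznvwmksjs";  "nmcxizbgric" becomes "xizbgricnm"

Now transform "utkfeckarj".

Looking at the pairs, the operation is to move the first 3 characters to the end (rotate left by 3), then delete the last character.
On "utkfeckarj": the first step gives "feckarjutk", and the second then gives "feckarjut".

feckarjut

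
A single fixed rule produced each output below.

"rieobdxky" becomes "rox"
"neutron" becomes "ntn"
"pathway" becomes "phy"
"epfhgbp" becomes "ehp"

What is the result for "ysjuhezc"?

Rule — keep one character in every 3, starting at position 1 (positions 1st, 4th, 7th, ...).
Doing the same to "ysjuhezc": "yuz".

yuz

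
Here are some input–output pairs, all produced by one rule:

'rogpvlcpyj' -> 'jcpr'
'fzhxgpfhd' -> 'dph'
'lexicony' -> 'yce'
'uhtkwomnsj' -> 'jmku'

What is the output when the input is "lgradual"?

Each output is the input with this applied: reverse the string, then keep one character in every 3, starting at position 1 (positions 1st, 4th, 7th, ...).
Working it through for "lgradual": intermediate "laudargl", final "ldg".

ldg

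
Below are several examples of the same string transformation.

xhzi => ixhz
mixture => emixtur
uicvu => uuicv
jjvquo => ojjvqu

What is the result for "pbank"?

kpban

In each case the input is transformed by: move the last character to the front.
Doing the same to "pbank": "kpban".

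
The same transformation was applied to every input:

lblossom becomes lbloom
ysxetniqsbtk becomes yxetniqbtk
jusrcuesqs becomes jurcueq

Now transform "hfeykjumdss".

hfeykjumd

Looking at the pairs, the operation is to remove every "s".
Doing the same to "hfeykjumdss": "hfeykjumd".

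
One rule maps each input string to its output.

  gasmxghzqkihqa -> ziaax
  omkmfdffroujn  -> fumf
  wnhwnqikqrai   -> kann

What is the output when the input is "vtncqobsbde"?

The transformation: keep one character in every 3, starting at position 2 (positions 2nd, 5th, 8th, ...), then move the first 2 characters to the end (rotate left by 2).
For "vtncqobsbde", step one produces "tqse"; step two turns that into "setq".

setq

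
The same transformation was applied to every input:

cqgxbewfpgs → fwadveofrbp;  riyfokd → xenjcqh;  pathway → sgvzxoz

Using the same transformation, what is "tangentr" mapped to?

mfdmsqsz

The rule is to move the first 2 characters to the end (rotate left by 2), then shift every letter 1 place backward in the alphabet (wrapping around).
For "tangentr", step one produces "ngentrta"; step two turns that into "mfdmsqsz".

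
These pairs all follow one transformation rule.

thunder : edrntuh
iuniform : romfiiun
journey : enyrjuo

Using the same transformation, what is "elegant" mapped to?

natgeel

Rule — move the last 2 characters to the front (rotate right by 2), then take characters alternately from the front and the back (1st, last, 2nd, 2nd-last, ...).
Working it through for "elegant": intermediate "ntelega", final "natgeel".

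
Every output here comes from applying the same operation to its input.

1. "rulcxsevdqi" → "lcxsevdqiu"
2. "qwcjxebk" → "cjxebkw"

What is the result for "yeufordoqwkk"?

The transformation: delete the first character, then move the first character to the end.
So "yeufordoqwkk" becomes "ufordoqwkke".

ufordoqwkke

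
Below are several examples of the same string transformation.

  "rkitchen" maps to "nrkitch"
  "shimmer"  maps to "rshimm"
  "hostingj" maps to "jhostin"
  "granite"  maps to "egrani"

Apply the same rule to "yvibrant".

What's happening: move the last character to the front, then delete the last character.
Applying both steps to "yvibrant": "tyvibran", then "tyvibra".

tyvibra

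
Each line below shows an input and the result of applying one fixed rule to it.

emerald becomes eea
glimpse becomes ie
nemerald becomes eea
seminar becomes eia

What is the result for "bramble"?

The transformation: keep only the vowels.
"bramble" → "ae".

ae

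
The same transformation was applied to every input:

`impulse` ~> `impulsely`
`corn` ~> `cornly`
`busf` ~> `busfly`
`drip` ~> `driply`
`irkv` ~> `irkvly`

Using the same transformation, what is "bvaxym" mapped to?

bvaxymly

In each case the input is transformed by: append "ly".
"bvaxym" → "bvaxymly".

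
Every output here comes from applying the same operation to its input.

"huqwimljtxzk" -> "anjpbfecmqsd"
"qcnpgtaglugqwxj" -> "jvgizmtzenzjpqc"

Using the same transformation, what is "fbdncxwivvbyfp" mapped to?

yuwgvqpboouryi

The rule is to shift every letter 7 places backward in the alphabet (wrapping around).
For "fbdncxwivvbyfp" the result is "yuwgvqpboouryi".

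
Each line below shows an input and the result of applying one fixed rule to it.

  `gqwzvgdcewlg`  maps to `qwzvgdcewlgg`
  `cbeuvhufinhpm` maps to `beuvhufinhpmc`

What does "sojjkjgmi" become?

ojjkjgmis

Rule — move the first character to the end.
So "sojjkjgmi" becomes "ojjkjgmis".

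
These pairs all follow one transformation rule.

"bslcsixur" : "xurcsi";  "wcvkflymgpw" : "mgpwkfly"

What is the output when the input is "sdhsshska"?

Rule — delete the first 3 characters, then swap the front and back halves of the string.
"sdhsshska" → "sshska" → "skassh".

skassh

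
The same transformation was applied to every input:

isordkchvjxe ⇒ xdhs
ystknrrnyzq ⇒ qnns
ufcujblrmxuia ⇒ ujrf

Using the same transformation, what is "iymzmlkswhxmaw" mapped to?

What's happening: keep one character in every 3, starting at position 2 (positions 2nd, 5th, 8th, ...), then swap the first and last characters.
"iymzmlkswhxmaw" → "ymsxw" → "wmsxy".

wmsxy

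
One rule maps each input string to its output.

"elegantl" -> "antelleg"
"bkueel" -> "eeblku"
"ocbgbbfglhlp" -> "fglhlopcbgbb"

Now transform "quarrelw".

Looking at the pairs, the operation is to swap the first and last characters, then swap the front and back halves of the string.
On "quarrelw" that produces "relqwuar".

relqwuar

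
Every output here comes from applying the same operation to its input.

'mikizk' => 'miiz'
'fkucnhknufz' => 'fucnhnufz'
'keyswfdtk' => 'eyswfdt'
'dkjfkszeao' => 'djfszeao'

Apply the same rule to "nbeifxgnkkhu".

Looking at the pairs, the operation is to remove every "k".
"nbeifxgnkkhu" → "nbeifxgnhu".

nbeifxgnhu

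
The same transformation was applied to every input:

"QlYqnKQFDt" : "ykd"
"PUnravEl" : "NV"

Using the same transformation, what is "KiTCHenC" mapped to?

tE

The rule is to flip the case of every letter, then keep one character in every 3, starting at position 3 (positions 3rd, 6th, 9th, ...).
"KiTCHenC" → "tE".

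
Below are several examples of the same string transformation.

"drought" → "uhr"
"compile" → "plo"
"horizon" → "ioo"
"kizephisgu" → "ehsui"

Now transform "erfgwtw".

gtr

In each case the input is transformed by: keep every other character starting from the second (positions 2nd, 4th, 6th, ...), then move the first character to the end.
For "erfgwtw", step one produces "rgt"; step two turns that into "gtr".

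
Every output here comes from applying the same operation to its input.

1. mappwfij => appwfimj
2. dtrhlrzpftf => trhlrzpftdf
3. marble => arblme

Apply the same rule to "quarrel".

Each output is the input with this applied: swap the first and last characters, then move the first character to the end.
On "quarrel": the first step gives "luarreq", and the second then gives "uarreql".
(Check on "marble": → "earblm" → "arblme" ✓)

uarreql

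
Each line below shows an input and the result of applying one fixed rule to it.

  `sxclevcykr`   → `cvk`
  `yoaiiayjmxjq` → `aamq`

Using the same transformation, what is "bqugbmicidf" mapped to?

umi

The rule is to keep one character in every 3, starting at position 3 (positions 3rd, 6th, 9th, ...).
On "bqugbmicidf" that produces "umi".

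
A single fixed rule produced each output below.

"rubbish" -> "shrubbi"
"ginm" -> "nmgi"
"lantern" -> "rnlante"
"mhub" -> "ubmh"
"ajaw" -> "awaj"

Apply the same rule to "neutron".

The rule is to move the last 2 characters to the front (rotate right by 2).
So "neutron" becomes "onneutr".

onneutr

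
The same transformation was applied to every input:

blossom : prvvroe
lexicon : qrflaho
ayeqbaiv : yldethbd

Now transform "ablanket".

whnqdoed

What's happening: shift every letter 3 places forward in the alphabet (wrapping around), then reverse the string.
"ablanket" → "deodqnhw" → "whnqdoed".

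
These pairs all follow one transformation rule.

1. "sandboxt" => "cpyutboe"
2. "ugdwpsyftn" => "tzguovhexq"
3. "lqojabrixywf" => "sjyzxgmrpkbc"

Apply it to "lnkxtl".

What's happening: shift every letter 1 place forward in the alphabet (wrapping around), then swap the front and back halves of the string.
For "lnkxtl", step one produces "molyum"; step two turns that into "yummol".

yummol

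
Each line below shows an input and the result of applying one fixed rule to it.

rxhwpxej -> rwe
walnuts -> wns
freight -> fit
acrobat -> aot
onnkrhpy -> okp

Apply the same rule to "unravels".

Each output is the input with this applied: keep one character in every 3, starting at position 1 (positions 1st, 4th, 7th, ...).
For "unravels" the result is "ual".

ual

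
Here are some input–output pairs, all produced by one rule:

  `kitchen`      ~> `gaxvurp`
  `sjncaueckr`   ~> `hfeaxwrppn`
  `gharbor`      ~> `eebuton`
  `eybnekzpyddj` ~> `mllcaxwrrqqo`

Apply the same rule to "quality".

lhgdyvn

Each output is the input with this applied: sort the characters into reverse alphabetical order, then shift every letter 13 places forward in the alphabet (wrapping around) — i.e. ROT13.
Starting from "quality": after the first operation, "yutqlia"; after the second, "lhgdyvn".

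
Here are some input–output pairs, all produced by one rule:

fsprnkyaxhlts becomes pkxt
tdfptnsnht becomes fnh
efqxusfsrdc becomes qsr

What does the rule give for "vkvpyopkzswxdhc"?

vozxc

The rule is to keep one character in every 3, starting at position 3 (positions 3rd, 6th, 9th, ...).
"vkvpyopkzswxdhc" → "vozxc".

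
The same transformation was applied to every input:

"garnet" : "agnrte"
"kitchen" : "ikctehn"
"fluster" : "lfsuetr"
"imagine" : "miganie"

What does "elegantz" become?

legenazt

In each case the input is transformed by: swap each adjacent pair of characters (1↔2, 3↔4, ...).
For "elegantz" the result is "legenazt".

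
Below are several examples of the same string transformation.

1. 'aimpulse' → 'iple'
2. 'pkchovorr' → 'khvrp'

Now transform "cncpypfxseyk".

Looking at the pairs, the operation is to move the first character to the end, then keep every other character starting from the first (positions 1st, 3rd, 5th, ...).
Applying that to "cncpypfxseyk" gives "nppxek".

nppxek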